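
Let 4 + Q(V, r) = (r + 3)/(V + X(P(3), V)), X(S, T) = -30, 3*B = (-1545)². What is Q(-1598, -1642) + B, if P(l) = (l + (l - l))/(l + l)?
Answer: 117759457/148 ≈ 7.9567e+5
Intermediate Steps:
B = 795675 (B = (⅓)*(-1545)² = (⅓)*2387025 = 795675)
P(l) = ½ (P(l) = (l + 0)/((2*l)) = l*(1/(2*l)) = ½)
Q(V, r) = -4 + (3 + r)/(-30 + V) (Q(V, r) = -4 + (r + 3)/(V - 30) = -4 + (3 + r)/(-30 + V))
Q(-1598, -1642) + B = (123 - 1642 - 4*(-1598))/(-30 - 1598) + 795675 = (123 - 1642 + 6392)/(-1628) + 795675 = -1/1628*4873 + 795675 = -443/148 + 795675 = 117759457/148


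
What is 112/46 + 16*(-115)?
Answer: -42264/23 ≈ -1837.6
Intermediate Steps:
112/46 + 16*(-115) = 112*(1/46) - 1840 = 56/23 - 1840 = -42264/23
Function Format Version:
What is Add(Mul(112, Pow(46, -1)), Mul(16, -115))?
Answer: Rational(-42264, 23) ≈ -1837.6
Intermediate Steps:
Add(Mul(112, Pow(46, -1)), Mul(16, -115)) = Add(Mul(112, Rational(1, 46)), -1840) = Add(Rational(56, 23), -1840) = Rational(-42264, 23)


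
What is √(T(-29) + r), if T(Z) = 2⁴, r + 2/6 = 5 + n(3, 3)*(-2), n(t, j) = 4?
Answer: √114/3 ≈ 3.5590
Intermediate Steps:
r = -10/3 (r = -⅓ + (5 + 4*(-2)) = -⅓ + (5 - 8) = -⅓ - 3 = -10/3 ≈ -3.3333)
T(Z) = 16
√(T(-29) + r) = √(16 - 10/3) = √(38/3) = √114/3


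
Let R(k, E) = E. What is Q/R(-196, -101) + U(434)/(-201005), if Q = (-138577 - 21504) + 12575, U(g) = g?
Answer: 4235628528/2900215 ≈ 1460.5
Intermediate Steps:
Q = -147506 (Q = -160081 + 12575 = -147506)
Q/R(-196, -101) + U(434)/(-201005) = -147506/(-101) + 434/(-201005) = -147506*(-1/101) + 434*(-1/201005) = 147506/101 - 62/28715 = 4235628528/2900215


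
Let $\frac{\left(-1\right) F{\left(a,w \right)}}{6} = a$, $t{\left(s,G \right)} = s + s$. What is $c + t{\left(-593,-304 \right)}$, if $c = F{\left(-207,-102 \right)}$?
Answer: $56$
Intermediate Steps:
$t{\left(s,G \right)} = 2 s$
$F{\left(a,w \right)} = - 6 a$
$c = 1242$ ($c = \left(-6\right) \left(-207\right) = 1242$)
$c + t{\left(-593,-304 \right)} = 1242 + 2 \left(-593\right) = 1242 - 1186 = 56$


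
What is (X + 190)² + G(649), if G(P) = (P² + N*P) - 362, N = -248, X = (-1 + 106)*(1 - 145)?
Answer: 223164787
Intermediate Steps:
X = -15120 (X = 105*(-144) = -15120)
G(P) = -362 + P² - 248*P (G(P) = (P² - 248*P) - 362 = -362 + P² - 248*P)
(X + 190)² + G(649) = (-15120 + 190)² + (-362 + 649² - 248*649) = (-14930)² + (-362 + 421201 - 160952) = 222904900 + 259887 = 223164787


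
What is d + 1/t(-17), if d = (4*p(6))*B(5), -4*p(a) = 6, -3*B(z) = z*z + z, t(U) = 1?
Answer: 61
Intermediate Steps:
B(z) = -z/3 - z²/3 (B(z) = -(z*z + z)/3 = -(z² + z)/3 = -(z + z²)/3 = -z/3 - z²/3)
p(a) = -3/2 (p(a) = -¼*6 = -3/2)
d = 60 (d = (4*(-3/2))*(-⅓*5*(1 + 5)) = -(-2)*5*6 = -6*(-10) = 60)
d + 1/t(-17) = 60 + 1/1 = 60 + 1 = 61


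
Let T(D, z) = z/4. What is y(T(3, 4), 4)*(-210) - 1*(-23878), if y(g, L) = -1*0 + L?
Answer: 23038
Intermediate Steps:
T(D, z) = z/4 (T(D, z) = z*(1/4) = z/4)
y(g, L) = L (y(g, L) = 0 + L = L)
y(T(3, 4), 4)*(-210) - 1*(-23878) = 4*(-210) - 1*(-23878) = -840 + 23878 = 23038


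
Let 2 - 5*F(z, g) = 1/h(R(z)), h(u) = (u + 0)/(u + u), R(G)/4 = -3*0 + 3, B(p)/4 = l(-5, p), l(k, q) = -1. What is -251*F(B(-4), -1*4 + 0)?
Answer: 0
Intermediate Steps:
B(p) = -4 (B(p) = 4*(-1) = -4)
R(G) = 12 (R(G) = 4*(-3*0 + 3) = 4*(0 + 3) = 4*3 = 12)
h(u) = ½ (h(u) = u/((2*u)) = u*(1/(2*u)) = ½)
F(z, g) = 0 (F(z, g) = ⅖ - 1/(5*½) = ⅖ - ⅕*2 = ⅖ - ⅖ = 0)
-251*F(B(-4), -1*4 + 0) = -251*0 = 0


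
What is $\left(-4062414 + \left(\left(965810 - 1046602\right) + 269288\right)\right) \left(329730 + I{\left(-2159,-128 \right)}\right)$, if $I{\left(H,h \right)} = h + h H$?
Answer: $-2347416107772$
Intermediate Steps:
$I{\left(H,h \right)} = h + H h$
$\left(-4062414 + \left(\left(965810 - 1046602\right) + 269288\right)\right) \left(329730 + I{\left(-2159,-128 \right)}\right) = \left(-4062414 + \left(\left(965810 - 1046602\right) + 269288\right)\right) \left(329730 - 128 \left(1 - 2159\right)\right) = \left(-4062414 + \left(-80792 + 269288\right)\right) \left(329730 - -276224\right) = \left(-4062414 + 188496\right) \left(329730 + 276224\right) = \left(-3873918\right) 605954 = -2347416107772$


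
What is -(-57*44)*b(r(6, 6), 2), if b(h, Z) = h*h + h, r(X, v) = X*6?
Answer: 3340656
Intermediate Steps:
r(X, v) = 6*X
b(h, Z) = h + h**2 (b(h, Z) = h**2 + h = h + h**2)
-(-57*44)*b(r(6, 6), 2) = -(-57*44)*(6*6)*(1 + 6*6) = -(-2508)*36*(1 + 36) = -(-2508)*36*37 = -(-2508)*1332 = -1*(-3340656) = 3340656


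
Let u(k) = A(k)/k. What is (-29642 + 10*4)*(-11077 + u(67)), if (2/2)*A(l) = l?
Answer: 327871752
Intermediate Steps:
A(l) = l
u(k) = 1 (u(k) = k/k = 1)
(-29642 + 10*4)*(-11077 + u(67)) = (-29642 + 10*4)*(-11077 + 1) = (-29642 + 40)*(-11076) = -29602*(-11076) = 327871752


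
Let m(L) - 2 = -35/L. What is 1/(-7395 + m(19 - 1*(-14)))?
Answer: -33/244004 ≈ -0.00013524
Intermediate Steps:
m(L) = 2 - 35/L
1/(-7395 + m(19 - 1*(-14))) = 1/(-7395 + (2 - 35/(19 - 1*(-14)))) = 1/(-7395 + (2 - 35/(19 + 14))) = 1/(-7395 + (2 - 35/33)) = 1/(-7395 + 31/33) = 1/(-244004/33) = -33/244004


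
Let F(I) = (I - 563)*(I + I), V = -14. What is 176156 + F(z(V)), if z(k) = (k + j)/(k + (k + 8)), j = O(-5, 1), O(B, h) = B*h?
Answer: 35017621/200 ≈ 1.7509e+5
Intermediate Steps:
j = -5 (j = -5*1 = -5)
z(k) = (-5 + k)/(8 + 2*k) (z(k) = (k - 5)/(k + (k + 8)) = (-5 + k)/(k + (8 + k)) = (-5 + k)/(8 + 2*k))
F(I) = 2*I*(-563 + I) (F(I) = (-563 + I)*(2*I) = 2*I*(-563 + I))
176156 + F(z(V)) = 176156 + 2*((-5 - 14)/(2*(4 - 14)))*(-563 + (-5 - 14)/(2*(4 - 14))) = 176156 + 2*((½)*(-19)/(-10))*(-563 + (½)*(-19)/(-10)) = 176156 + 2*((½)*(-⅒)*(-19))*(-563 + (½)*(-⅒)*(-19)) = 176156 + 2*(19/20)*(-563 + 19/20) = 176156 + 2*(19/20)*(-11241/20) = 176156 - 213579/200 = 35017621/200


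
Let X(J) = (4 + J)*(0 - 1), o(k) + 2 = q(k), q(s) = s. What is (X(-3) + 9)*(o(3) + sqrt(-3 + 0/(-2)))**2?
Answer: -16 + 16*I*sqrt(3) ≈ -16.0 + 27.713*I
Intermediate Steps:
o(k) = -2 + k
X(J) = -4 - J (X(J) = (4 + J)*(-1) = -4 - J)
(X(-3) + 9)*(o(3) + sqrt(-3 + 0/(-2)))**2 = ((-4 - 1*(-3)) + 9)*((-2 + 3) + sqrt(-3 + 0/(-2)))**2 = ((-4 + 3) + 9)*(1 + sqrt(-3 + 0*(-1/2)))**2 = (-1 + 9)*(1 + sqrt(-3 + 0))**2 = 8*(1 + sqrt(-3))**2 = 8*(1 + I*sqrt(3))**2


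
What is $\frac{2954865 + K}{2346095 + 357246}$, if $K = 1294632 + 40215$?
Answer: $\frac{4289712}{2703341} \approx 1.5868$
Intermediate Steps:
$K = 1334847$
$\frac{2954865 + K}{2346095 + 357246} = \frac{2954865 + 1334847}{2346095 + 357246} = \frac{4289712}{2703341}$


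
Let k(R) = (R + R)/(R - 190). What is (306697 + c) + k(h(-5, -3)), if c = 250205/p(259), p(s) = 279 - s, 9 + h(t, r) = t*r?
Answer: 29367061/92 ≈ 3.1921e+5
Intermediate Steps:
h(t, r) = -9 + r*t (h(t, r) = -9 + t*r = -9 + r*t)
k(R) = 2*R/(-190 + R) (k(R) = (2*R)/(-190 + R) = 2*R/(-190 + R))
c = 50041/4 (c = 250205/(279 - 1*259) = 250205/(279 - 259) = 250205/20 = 250205*(1/20) = 50041/4 ≈ 12510.)
(306697 + c) + k(h(-5, -3)) = (306697 + 50041/4) + 2*(-9 - 3*(-5))/(-190 + (-9 - 3*(-5))) = 1276829/4 + 2*(-9 + 15)/(-190 + (-9 + 15)) = 1276829/4 + 2*6/(-190 + 6) = 1276829/4 + 2*6/(-184) = 1276829/4 + 2*6*(-1/184) = 1276829/4 - 3/46 = 29367061/92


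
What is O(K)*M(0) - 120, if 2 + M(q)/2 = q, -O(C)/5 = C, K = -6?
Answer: -240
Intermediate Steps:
O(C) = -5*C
M(q) = -4 + 2*q
O(K)*M(0) - 120 = (-5*(-6))*(-4 + 2*0) - 120 = 30*(-4 + 0) - 120 = 30*(-4) - 120 = -120 - 120 = -240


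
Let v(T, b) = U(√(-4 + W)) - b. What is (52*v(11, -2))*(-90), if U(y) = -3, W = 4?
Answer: 4680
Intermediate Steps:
v(T, b) = -3 - b
(52*v(11, -2))*(-90) = (52*(-3 - 1*(-2)))*(-90) = (52*(-3 + 2))*(-90) = (52*(-1))*(-90) = -52*(-90) = 4680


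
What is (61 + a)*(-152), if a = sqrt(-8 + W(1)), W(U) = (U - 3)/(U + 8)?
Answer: -9272 - 152*I*sqrt(74)/3 ≈ -9272.0 - 435.85*I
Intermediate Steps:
W(U) = (-3 + U)/(8 + U)
a = I*sqrt(74)/3 (a = sqrt(-8 + (-3 + 1)/(8 + 1)) = sqrt(-8 - 2/9) = sqrt(-74/9) = I*sqrt(74)/3 ≈ 2.8674*I)
(61 + a)*(-152) = (61 + I*sqrt(74)/3)*(-152) = -9272 - 152*I*sqrt(74)/3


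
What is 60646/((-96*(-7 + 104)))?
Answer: -30323/4656 ≈ -6.5127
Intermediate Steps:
60646/((-96*(-7 + 104))) = 60646/((-96*97)) = 60646/(-9312) = 60646*(-1/9312) = -30323/4656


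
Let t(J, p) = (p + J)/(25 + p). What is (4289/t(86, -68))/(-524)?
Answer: 184427/9432 ≈ 19.553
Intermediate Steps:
t(J, p) = (J + p)/(25 + p)
(4289/t(86, -68))/(-524) = (4289/(((86 - 68)/(25 - 68))))/(-524) = (4289/((18/(-43))))*(-1/524) = (4289/((-1/43*18)))*(-1/524) = (4289/(-18/43))*(-1/524) = (4289*(-43/18))*(-1/524) = -184427/18*(-1/524) = 184427/9432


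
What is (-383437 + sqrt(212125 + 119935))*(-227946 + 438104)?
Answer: -80582353046 + 420316*sqrt(83015) ≈ -8.0461e+10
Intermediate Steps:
(-383437 + sqrt(212125 + 119935))*(-227946 + 438104) = (-383437 + sqrt(332060))*210158 = (-383437 + 2*sqrt(83015))*210158 = -80582353046 + 420316*sqrt(83015)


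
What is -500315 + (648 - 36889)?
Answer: -536556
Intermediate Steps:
-500315 + (648 - 36889) = -500315 - 36241 = -536556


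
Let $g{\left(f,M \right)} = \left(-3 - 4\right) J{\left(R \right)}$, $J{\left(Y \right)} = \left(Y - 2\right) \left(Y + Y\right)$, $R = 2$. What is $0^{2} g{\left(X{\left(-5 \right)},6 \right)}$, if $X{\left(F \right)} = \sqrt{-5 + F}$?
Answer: $0$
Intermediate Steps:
$J{\left(Y \right)} = 2 Y \left(-2 + Y\right)$ ($J{\left(Y \right)} = \left(-2 + Y\right) 2 Y = 2 Y \left(-2 + Y\right)$)
$g{\left(f,M \right)} = 0$ ($g{\left(f,M \right)} = \left(-3 - 4\right) 2 \cdot 2 \left(-2 + 2\right) = - 7 \cdot 2 \cdot 2 \cdot 0 = \left(-7\right) 0 = 0$)
$0^{2} g{\left(X{\left(-5 \right)},6 \right)} = 0^{2} \cdot 0 = 0 \cdot 0 = 0$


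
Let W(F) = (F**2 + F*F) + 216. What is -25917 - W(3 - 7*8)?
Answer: -31751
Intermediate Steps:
W(F) = 216 + 2*F**2 (W(F) = (F**2 + F**2) + 216 = 2*F**2 + 216 = 216 + 2*F**2)
-25917 - W(3 - 7*8) = -25917 - (216 + 2*(3 - 7*8)**2) = -25917 - (216 + 2*(3 - 56)**2) = -25917 - (216 + 2*(-53)**2) = -25917 - (216 + 2*2809) = -25917 - (216 + 5618) = -25917 - 1*5834 = -25917 - 5834 = -31751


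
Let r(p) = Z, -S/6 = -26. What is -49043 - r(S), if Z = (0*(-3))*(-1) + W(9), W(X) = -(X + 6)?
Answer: -49028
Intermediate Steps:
S = 156 (S = -6*(-26) = 156)
W(X) = -6 - X (W(X) = -(6 + X) = -6 - X)
Z = -15 (Z = (0*(-3))*(-1) + (-6 - 1*9) = 0*(-1) + (-6 - 9) = 0 - 15 = -15)
r(p) = -15
-49043 - r(S) = -49043 - 1*(-15) = -49043 + 15 = -49028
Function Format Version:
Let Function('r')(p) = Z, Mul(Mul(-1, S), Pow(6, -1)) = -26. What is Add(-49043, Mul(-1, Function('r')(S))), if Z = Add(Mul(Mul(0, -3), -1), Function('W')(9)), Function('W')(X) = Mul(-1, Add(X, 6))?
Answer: -49028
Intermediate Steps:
S = 156 (S = Mul(-6, -26) = 156)
Function('W')(X) = Add(-6, Mul(-1, X)) (Function('W')(X) = Mul(-1, Add(6, X)) = Add(-6, Mul(-1, X)))
Z = -15 (Z = Add(Mul(Mul(0, -3), -1), Add(-6, Mul(-1, 9))) = Add(Mul(0, -1), Add(-6, -9)) = Add(0, -15) = -15)
Function('r')(p) = -15
Add(-49043, Mul(-1, Function('r')(S))) = Add(-49043, Mul(-1, -15)) = Add(-49043, 15) = -49028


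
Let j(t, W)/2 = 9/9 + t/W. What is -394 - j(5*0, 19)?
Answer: -396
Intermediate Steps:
j(t, W) = 2 + 2*t/W (j(t, W) = 2*(9/9 + t/W) = 2*(9*(⅑) + t/W) = 2*(1 + t/W) = 2 + 2*t/W)
-394 - j(5*0, 19) = -394 - (2 + 2*(5*0)/19) = -394 - (2 + 2*0*(1/19)) = -394 - (2 + 0) = -394 - 1*2 = -394 - 2 = -396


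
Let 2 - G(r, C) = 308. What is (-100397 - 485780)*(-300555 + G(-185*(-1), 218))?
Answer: 176357798397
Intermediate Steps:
G(r, C) = -306 (G(r, C) = 2 - 1*308 = 2 - 308 = -306)
(-100397 - 485780)*(-300555 + G(-185*(-1), 218)) = (-100397 - 485780)*(-300555 - 306) = -586177*(-300861) = 176357798397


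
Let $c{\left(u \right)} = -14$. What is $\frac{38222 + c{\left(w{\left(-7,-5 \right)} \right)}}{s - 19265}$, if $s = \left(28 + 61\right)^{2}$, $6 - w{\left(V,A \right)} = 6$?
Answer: $- \frac{2388}{709} \approx -3.3681$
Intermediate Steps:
$w{\left(V,A \right)} = 0$ ($w{\left(V,A \right)} = 6 - 6 = 0$)
$s = 7921$ ($s = 89^{2} = 7921$)
$\frac{38222 + c{\left(w{\left(-7,-5 \right)} \right)}}{s - 19265} = \frac{38222 - 14}{7921 - 19265} = \frac{38208}{-11344} = 38208 \left(- \frac{1}{11344}\right) = - \frac{2388}{709}$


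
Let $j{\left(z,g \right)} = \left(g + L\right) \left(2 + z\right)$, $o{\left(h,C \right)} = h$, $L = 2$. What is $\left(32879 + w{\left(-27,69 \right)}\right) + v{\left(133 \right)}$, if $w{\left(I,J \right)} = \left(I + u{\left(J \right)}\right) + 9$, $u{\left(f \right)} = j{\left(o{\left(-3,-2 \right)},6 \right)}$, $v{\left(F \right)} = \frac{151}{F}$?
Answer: $\frac{4369600}{133} \approx 32854.0$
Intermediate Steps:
$j{\left(z,g \right)} = \left(2 + g\right) \left(2 + z\right)$ ($j{\left(z,g \right)} = \left(g + 2\right) \left(2 + z\right) = \left(2 + g\right) \left(2 + z\right)$)
$u{\left(f \right)} = -8$ ($u{\left(f \right)} = 4 + 2 \cdot 6 + 2 \left(-3\right) + 6 \left(-3\right) = 4 + 12 - 6 - 18 = -8$)
$w{\left(I,J \right)} = 1 + I$ ($w{\left(I,J \right)} = \left(I - 8\right) + 9 = \left(-8 + I\right) + 9 = 1 + I$)
$\left(32879 + w{\left(-27,69 \right)}\right) + v{\left(133 \right)} = \left(32879 + \left(1 - 27\right)\right) + \frac{151}{133} = \left(32879 - 26\right) + 151 \cdot \frac{1}{133} = 32853 + \frac{151}{133} = \frac{4369600}{133}$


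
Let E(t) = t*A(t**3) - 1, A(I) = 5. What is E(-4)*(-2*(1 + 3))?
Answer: 168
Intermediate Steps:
E(t) = -1 + 5*t (E(t) = t*5 - 1 = 5*t - 1 = -1 + 5*t)
E(-4)*(-2*(1 + 3)) = (-1 + 5*(-4))*(-2*(1 + 3)) = (-1 - 20)*(-2*4) = -21*(-8) = 168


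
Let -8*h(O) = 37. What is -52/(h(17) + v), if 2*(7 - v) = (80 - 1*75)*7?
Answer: 416/121 ≈ 3.4380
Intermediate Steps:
h(O) = -37/8 (h(O) = -⅛*37 = -37/8)
v = -21/2 (v = 7 - (80 - 1*75)*7/2 = 7 - (80 - 75)*7/2 = 7 - 5*7/2 = 7 - ½*35 = 7 - 35/2 = -21/2 ≈ -10.500)
-52/(h(17) + v) = -52/(-37/8 - 21/2) = -52/(-121/8) = -52*(-8/121) = 416/121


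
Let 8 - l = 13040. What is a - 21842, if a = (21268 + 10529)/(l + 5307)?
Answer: -56253749/2575 ≈ -21846.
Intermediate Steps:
l = -13032 (l = 8 - 1*13040 = 8 - 13040 = -13032)
a = -10599/2575 (a = (21268 + 10529)/(-13032 + 5307) = 31797/(-7725) = 31797*(-1/7725) = -10599/2575 ≈ -4.1161)
a - 21842 = -10599/2575 - 21842 = -56253749/2575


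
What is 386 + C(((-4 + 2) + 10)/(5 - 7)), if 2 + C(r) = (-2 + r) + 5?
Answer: 383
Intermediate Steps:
C(r) = 1 + r (C(r) = -2 + ((-2 + r) + 5) = -2 + (3 + r) = 1 + r)
386 + C(((-4 + 2) + 10)/(5 - 7)) = 386 + (1 + ((-4 + 2) + 10)/(5 - 7)) = 386 + (1 + (-2 + 10)/(-2)) = 386 + (1 + 8*(-½)) = 386 + (1 - 4) = 386 - 3 = 383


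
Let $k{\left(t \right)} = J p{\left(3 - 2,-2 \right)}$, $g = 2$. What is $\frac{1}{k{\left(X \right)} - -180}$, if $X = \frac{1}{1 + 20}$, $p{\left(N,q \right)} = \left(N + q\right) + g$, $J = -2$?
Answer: $\frac{1}{178} \approx 0.005618$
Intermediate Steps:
$p{\left(N,q \right)} = 2 + N + q$ ($p{\left(N,q \right)} = \left(N + q\right) + 2 = 2 + N + q$)
$X = \frac{1}{21} \approx 0.047619$
$k{\left(t \right)} = -2$ ($k{\left(t \right)} = - 2 \left(2 + \left(3 - 2\right) - 2\right) = - 2 \left(2 + 1 - 2\right) = \left(-2\right) 1 = -2$)
$\frac{1}{k{\left(X \right)} - -180} = \frac{1}{-2 - -180} = \frac{1}{-2 + 180} = \frac{1}{178}$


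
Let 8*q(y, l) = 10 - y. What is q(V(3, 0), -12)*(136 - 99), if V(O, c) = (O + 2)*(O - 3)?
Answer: 185/4 ≈ 46.250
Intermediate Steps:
V(O, c) = (-3 + O)*(2 + O) (V(O, c) = (2 + O)*(-3 + O) = (-3 + O)*(2 + O))
q(y, l) = 5/4 - y/8 (q(y, l) = (10 - y)/8 = 5/4 - y/8)
q(V(3, 0), -12)*(136 - 99) = (5/4 - (-6 + 3² - 1*3)/8)*(136 - 99) = (5/4 - (-6 + 9 - 3)/8)*37 = (5/4 - ⅛*0)*37 = (5/4 + 0)*37 = (5/4)*37 = 185/4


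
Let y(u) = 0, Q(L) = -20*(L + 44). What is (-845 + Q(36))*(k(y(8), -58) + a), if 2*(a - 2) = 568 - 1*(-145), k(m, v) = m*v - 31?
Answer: -1601475/2 ≈ -8.0074e+5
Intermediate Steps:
Q(L) = -880 - 20*L (Q(L) = -20*(44 + L) = -880 - 20*L)
k(m, v) = -31 + m*v
a = 717/2 (a = 2 + (568 - 1*(-145))/2 = 2 + (568 + 145)/2 = 2 + (½)*713 = 2 + 713/2 = 717/2 ≈ 358.50)
(-845 + Q(36))*(k(y(8), -58) + a) = (-845 + (-880 - 20*36))*((-31 + 0*(-58)) + 717/2) = (-845 + (-880 - 720))*((-31 + 0) + 717/2) = (-845 - 1600)*(-31 + 717/2) = -2445*655/2 = -1601475/2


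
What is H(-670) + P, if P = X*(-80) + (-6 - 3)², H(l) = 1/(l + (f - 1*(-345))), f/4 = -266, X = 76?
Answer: -8332612/1389 ≈ -5999.0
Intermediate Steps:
f = -1064 (f = 4*(-266) = -1064)
H(l) = 1/(-719 + l) (H(l) = 1/(l + (-1064 - 1*(-345))) = 1/(l + (-1064 + 345)) = 1/(l - 719) = 1/(-719 + l))
P = -5999 (P = 76*(-80) + (-6 - 3)² = -6080 + (-9)² = -6080 + 81 = -5999)
H(-670) + P = 1/(-719 - 670) - 5999 = 1/(-1389) - 5999 = -1/1389 - 5999 = -8332612/1389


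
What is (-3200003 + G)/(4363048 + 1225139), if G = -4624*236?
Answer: -4291267/5588187 ≈ -0.76792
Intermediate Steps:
G = -1091264
(-3200003 + G)/(4363048 + 1225139) = (-3200003 - 1091264)/(4363048 + 1225139) = -4291267/5588187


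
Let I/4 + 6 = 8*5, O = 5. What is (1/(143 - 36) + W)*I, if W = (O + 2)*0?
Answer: 136/107 ≈ 1.2710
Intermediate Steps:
W = 0 (W = (5 + 2)*0 = 7*0 = 0)
I = 136 (I = -24 + 4*(8*5) = -24 + 4*40 = -24 + 160 = 136)
(1/(143 - 36) + W)*I = (1/(143 - 36) + 0)*136 = (1/107 + 0)*136 = (1/107)*136 = 136/107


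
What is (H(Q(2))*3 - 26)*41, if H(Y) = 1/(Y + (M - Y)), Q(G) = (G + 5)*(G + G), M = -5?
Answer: -5453/5 ≈ -1090.6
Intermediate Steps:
Q(G) = 2*G*(5 + G) (Q(G) = (5 + G)*(2*G) = 2*G*(5 + G))
H(Y) = -⅕ (H(Y) = 1/(Y + (-5 - Y)) = 1/(-5) = -⅕)
(H(Q(2))*3 - 26)*41 = (-⅕*3 - 26)*41 = (-⅗ - 26)*41 = -133/5*41 = -5453/5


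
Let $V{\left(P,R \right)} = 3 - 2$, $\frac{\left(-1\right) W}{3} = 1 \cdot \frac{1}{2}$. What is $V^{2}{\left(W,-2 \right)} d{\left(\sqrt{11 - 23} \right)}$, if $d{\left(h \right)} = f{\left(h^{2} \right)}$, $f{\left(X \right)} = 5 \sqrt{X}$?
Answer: $10 i \sqrt{3} \approx 17.32 i$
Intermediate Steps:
$d{\left(h \right)} = 5 \sqrt{h^{2}}$
$W = - \frac{3}{2}$ ($W = - 3 \cdot 1 \cdot \frac{1}{2} = \left(-3\right) \frac{1}{2} = - \frac{3}{2} \approx -1.5$)
$V{\left(P,R \right)} = 1$
$V^{2}{\left(W,-2 \right)} d{\left(\sqrt{11 - 23} \right)} = 1^{2} \cdot 5 \sqrt{\left(\sqrt{11 - 23}\right)^{2}} = 1 \cdot 5 \sqrt{\left(\sqrt{-12}\right)^{2}} = 1 \cdot 5 \sqrt{\left(2 i \sqrt{3}\right)^{2}} = 1 \cdot 5 \sqrt{-12} = 1 \cdot 5 \cdot 2 i \sqrt{3} = 1 \cdot 10 i \sqrt{3} = 10 i \sqrt{3}$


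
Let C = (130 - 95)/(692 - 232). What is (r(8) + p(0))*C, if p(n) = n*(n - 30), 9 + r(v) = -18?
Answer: -189/92 ≈ -2.0543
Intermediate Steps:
r(v) = -27 (r(v) = -9 - 18 = -27)
p(n) = n*(-30 + n)
C = 7/92 (C = 35/460 = 35*(1/460) = 7/92 ≈ 0.076087)
(r(8) + p(0))*C = (-27 + 0*(-30 + 0))*(7/92) = (-27 + 0*(-30))*(7/92) = (-27 + 0)*(7/92) = -27*7/92 = -189/92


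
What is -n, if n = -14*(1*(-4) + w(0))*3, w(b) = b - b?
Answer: -168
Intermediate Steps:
w(b) = 0
n = 168 (n = -14*(1*(-4) + 0)*3 = -14*(-4 + 0)*3 = -14*(-4)*3 = 56*3 = 168)
-n = -1*168 = -168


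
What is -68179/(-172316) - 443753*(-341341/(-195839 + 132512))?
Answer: -2372808045881885/992023212 ≈ -2.3919e+6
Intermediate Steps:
-68179/(-172316) - 443753*(-341341/(-195839 + 132512)) = -68179*(-1/172316) - 443753/((-63327*(-1/341341))) = 68179/172316 - 443753/5757/31031 = 68179/172316 - 443753*31031/5757 = 68179/172316 - 13770099343/5757 = -2372808045881885/992023212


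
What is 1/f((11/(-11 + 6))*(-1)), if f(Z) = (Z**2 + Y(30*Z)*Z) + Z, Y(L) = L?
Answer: 25/3806 ≈ 0.0065686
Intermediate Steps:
f(Z) = Z + 31*Z**2 (f(Z) = (Z**2 + (30*Z)*Z) + Z = (Z**2 + 30*Z**2) + Z = 31*Z**2 + Z = Z + 31*Z**2)
1/f((11/(-11 + 6))*(-1)) = 1/(((11/(-11 + 6))*(-1))*(1 + 31*((11/(-11 + 6))*(-1)))) = 1/(((11/(-5))*(-1))*(1 + 31*((11/(-5))*(-1)))) = 1/((-1/5*11*(-1))*(1 + 31*(-1/5*11*(-1)))) = 1/((-11/5*(-1))*(1 + 31*(-11/5*(-1)))) = 1/(11*(1 + 31*(11/5))/5) = 1/(11*(1 + 341/5)/5) = 1/((11/5)*(346/5)) = 1/(3806/25) = 25/3806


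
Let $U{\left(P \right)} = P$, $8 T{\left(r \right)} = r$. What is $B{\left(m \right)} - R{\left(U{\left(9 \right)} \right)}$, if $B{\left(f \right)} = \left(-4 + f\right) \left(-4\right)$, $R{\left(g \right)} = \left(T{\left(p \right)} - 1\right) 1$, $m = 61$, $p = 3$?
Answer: $- \frac{1819}{8} \approx -227.38$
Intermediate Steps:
$T{\left(r \right)} = \frac{r}{8}$
$R{\left(g \right)} = - \frac{5}{8}$ ($R{\left(g \right)} = \left(\frac{1}{8} \cdot 3 - 1\right) 1 = \left(\frac{3}{8} - 1\right) 1 = \left(- \frac{5}{8}\right) 1 = - \frac{5}{8}$)
$B{\left(f \right)} = 16 - 4 f$
$B{\left(m \right)} - R{\left(U{\left(9 \right)} \right)} = \left(16 - 244\right) - - \frac{5}{8} = \left(16 - 244\right) + \frac{5}{8} = -228 + \frac{5}{8} = - \frac{1819}{8}$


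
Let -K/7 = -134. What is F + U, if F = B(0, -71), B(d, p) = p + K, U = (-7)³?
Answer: 524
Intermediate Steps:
K = 938 (K = -7*(-134) = 938)
U = -343
B(d, p) = 938 + p (B(d, p) = p + 938 = 938 + p)
F = 867 (F = 938 - 71 = 867)
F + U = 867 - 343 = 524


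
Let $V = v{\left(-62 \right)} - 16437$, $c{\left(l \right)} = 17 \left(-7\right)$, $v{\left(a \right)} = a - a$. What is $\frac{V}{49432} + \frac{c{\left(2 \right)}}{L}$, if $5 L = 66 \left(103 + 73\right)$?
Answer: $- \frac{27543029}{71775264} \approx -0.38374$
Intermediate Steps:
$v{\left(a \right)} = 0$
$c{\left(l \right)} = -119$
$V = -16437$ ($V = 0 - 16437 = -16437$)
$L = \frac{11616}{5}$ ($L = \frac{66 \left(103 + 73\right)}{5} = \frac{66 \cdot 176}{5} = \frac{1}{5} \cdot 11616 = \frac{11616}{5} \approx 2323.2$)
$\frac{V}{49432} + \frac{c{\left(2 \right)}}{L} = - \frac{16437}{49432} - \frac{119}{\frac{11616}{5}} = \left(-16437\right) \frac{1}{49432} - \frac{595}{11616} = - \frac{16437}{49432} - \frac{595}{11616} = - \frac{27543029}{71775264}$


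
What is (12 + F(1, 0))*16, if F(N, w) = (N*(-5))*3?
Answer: -48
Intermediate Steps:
F(N, w) = -15*N (F(N, w) = -5*N*3 = -15*N)
(12 + F(1, 0))*16 = (12 - 15*1)*16 = (12 - 15)*16 = -3*16 = -48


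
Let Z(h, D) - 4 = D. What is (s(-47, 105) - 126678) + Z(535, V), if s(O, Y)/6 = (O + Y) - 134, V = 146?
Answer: -126984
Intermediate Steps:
Z(h, D) = 4 + D
s(O, Y) = -804 + 6*O + 6*Y (s(O, Y) = 6*((O + Y) - 134) = 6*(-134 + O + Y) = -804 + 6*O + 6*Y)
(s(-47, 105) - 126678) + Z(535, V) = ((-804 + 6*(-47) + 6*105) - 126678) + (4 + 146) = ((-804 - 282 + 630) - 126678) + 150 = (-456 - 126678) + 150 = -127134 + 150 = -126984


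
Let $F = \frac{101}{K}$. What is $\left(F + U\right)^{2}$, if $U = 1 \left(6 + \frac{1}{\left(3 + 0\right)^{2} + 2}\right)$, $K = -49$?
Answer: $\frac{4717584}{290521} \approx 16.238$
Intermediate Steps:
$U = \frac{67}{11}$ ($U = 1 \left(6 + \frac{1}{3^{2} + 2}\right) = 1 \left(6 + \frac{1}{9 + 2}\right) = 1 \left(6 + \frac{1}{11}\right) = 1 \cdot \frac{67}{11} = \frac{67}{11} \approx 6.0909$)
$F = - \frac{101}{49}$ ($F = \frac{101}{-49} = 101 \left(- \frac{1}{49}\right) = - \frac{101}{49} \approx -2.0612$)
$\left(F + U\right)^{2} = \left(- \frac{101}{49} + \frac{67}{11}\right)^{2} = \left(\frac{2172}{539}\right)^{2} = \frac{4717584}{290521}$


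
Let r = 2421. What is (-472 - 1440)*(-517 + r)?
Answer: -3640448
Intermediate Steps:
(-472 - 1440)*(-517 + r) = (-472 - 1440)*(-517 + 2421) = -1912*1904 = -3640448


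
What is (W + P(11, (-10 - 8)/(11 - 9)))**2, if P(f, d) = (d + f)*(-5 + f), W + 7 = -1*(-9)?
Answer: 196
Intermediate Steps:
W = 2 (W = -7 - 1*(-9) = -7 + 9 = 2)
P(f, d) = (-5 + f)*(d + f)
(W + P(11, (-10 - 8)/(11 - 9)))**2 = (2 + (11**2 - 5*(-10 - 8)/(11 - 9) - 5*11 + ((-10 - 8)/(11 - 9))*11))**2 = (2 + (121 - (-90)/2 - 55 - 18/2*11))**2 = (2 + (121 - (-90)/2 - 55 - 18*1/2*11))**2 = (2 + (121 - 5*(-9) - 55 - 9*11))**2 = (2 + (121 + 45 - 55 - 99))**2 = (2 + 12)**2 = 14**2 = 196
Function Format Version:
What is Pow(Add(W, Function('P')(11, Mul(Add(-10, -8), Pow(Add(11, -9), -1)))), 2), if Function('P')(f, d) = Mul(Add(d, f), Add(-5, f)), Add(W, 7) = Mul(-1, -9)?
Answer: 196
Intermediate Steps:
W = 2 (W = Add(-7, Mul(-1, -9)) = Add(-7, 9) = 2)
Function('P')(f, d) = Mul(Add(-5, f), Add(d, f))
Pow(Add(W, Function('P')(11, Mul(Add(-10, -8), Pow(Add(11, -9), -1)))), 2) = Pow(Add(2, Add(Pow(11, 2), Mul(-5, Mul(Add(-10, -8), Pow(Add(11, -9), -1))), Mul(-5, 11), Mul(Mul(Add(-10, -8), Pow(Add(11, -9), -1)), 11))), 2) = Pow(Add(2, Add(121, Mul(-5, Mul(-18, Pow(2, -1))), -55, Mul(Mul(-18, Pow(2, -1)), 11))), 2) = Pow(Add(2, Add(121, Mul(-5, Mul(-18, Rational(1, 2))), -55, Mul(Mul(-18, Rational(1, 2)), 11))), 2) = Pow(Add(2, Add(121, Mul(-5, -9), -55, Mul(-9, 11))), 2) = Pow(Add(2, Add(121, 45, -55, -99)), 2) = Pow(Add(2, 12), 2) = Pow(14, 2) = 196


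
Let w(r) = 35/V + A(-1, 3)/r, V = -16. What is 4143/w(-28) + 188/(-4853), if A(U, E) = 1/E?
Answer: -6755747876/3586367 ≈ -1883.7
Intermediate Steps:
w(r) = -35/16 + 1/(3*r) (w(r) = 35/(-16) + 1/(3*r) = 35*(-1/16) + 1/(3*r) = -35/16 + 1/(3*r))
4143/w(-28) + 188/(-4853) = 4143/(((1/48)*(16 - 105*(-28))/(-28))) + 188/(-4853) = 4143/(((1/48)*(-1/28)*(16 + 2940))) + 188*(-1/4853) = 4143/(((1/48)*(-1/28)*2956)) - 188/4853 = 4143/(-739/336) - 188/4853 = 4143*(-336/739) - 188/4853 = -1392048/739 - 188/4853 = -6755747876/3586367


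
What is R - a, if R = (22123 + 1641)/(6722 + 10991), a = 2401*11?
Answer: -467794279/17713 ≈ -26410.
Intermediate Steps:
a = 26411
R = 23764/17713 ≈ 1.3416
R - a = 23764/17713 - 1*26411 = 23764/17713 - 26411 = -467794279/17713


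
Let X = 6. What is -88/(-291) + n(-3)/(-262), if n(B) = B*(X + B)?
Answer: 25675/76242 ≈ 0.33676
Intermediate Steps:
n(B) = B*(6 + B)
-88/(-291) + n(-3)/(-262) = -88/(-291) - 3*(6 - 3)/(-262) = -88*(-1/291) - 3*3*(-1/262) = 88/291 - 9*(-1/262) = 88/291 + 9/262 = 25675/76242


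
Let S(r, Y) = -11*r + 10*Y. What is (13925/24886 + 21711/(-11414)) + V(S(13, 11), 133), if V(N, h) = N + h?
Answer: 7005880101/71012201 ≈ 98.657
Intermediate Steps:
(13925/24886 + 21711/(-11414)) + V(S(13, 11), 133) = (13925/24886 + 21711/(-11414)) + ((-11*13 + 10*11) + 133) = (13925*(1/24886) + 21711*(-1/11414)) + ((-143 + 110) + 133) = (13925/24886 - 21711/11414) + (-33 + 133) = -95339999/71012201 + 100 = 7005880101/71012201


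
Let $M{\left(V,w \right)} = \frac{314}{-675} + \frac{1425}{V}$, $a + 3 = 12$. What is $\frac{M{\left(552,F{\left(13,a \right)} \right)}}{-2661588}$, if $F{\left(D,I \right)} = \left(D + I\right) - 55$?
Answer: $- \frac{262849}{330569229600} \approx -7.9514 \cdot 10^{-7}$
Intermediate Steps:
$a = 9$ ($a = -3 + 12 = 9$)
$F{\left(D,I \right)} = -55 + D + I$
$M{\left(V,w \right)} = - \frac{314}{675} + \frac{1425}{V}$ ($M{\left(V,w \right)} = 314 \left(- \frac{1}{675}\right) + \frac{1425}{V} = - \frac{314}{675} + \frac{1425}{V}$)
$\frac{M{\left(552,F{\left(13,a \right)} \right)}}{-2661588} = \frac{- \frac{314}{675} + \frac{1425}{552}}{-2661588} = \left(- \frac{314}{675} + 1425 \cdot \frac{1}{552}\right) \left(- \frac{1}{2661588}\right) = \left(- \frac{314}{675} + \frac{475}{184}\right) \left(- \frac{1}{2661588}\right) = \frac{262849}{124200} \left(- \frac{1}{2661588}\right) = - \frac{262849}{330569229600}$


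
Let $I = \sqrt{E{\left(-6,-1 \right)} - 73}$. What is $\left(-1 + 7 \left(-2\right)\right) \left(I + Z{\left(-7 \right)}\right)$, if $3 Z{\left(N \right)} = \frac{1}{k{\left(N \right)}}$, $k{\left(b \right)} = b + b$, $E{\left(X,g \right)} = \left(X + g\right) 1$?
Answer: $\frac{5}{14} - 60 i \sqrt{5} \approx 0.35714 - 134.16 i$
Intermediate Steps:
$E{\left(X,g \right)} = X + g$
$I = 4 i \sqrt{5}$ ($I = \sqrt{\left(-6 - 1\right) - 73} = \sqrt{-7 - 73} = \sqrt{-80} = 4 i \sqrt{5} \approx 8.9443 i$)
$k{\left(b \right)} = 2 b$
$Z{\left(N \right)} = \frac{1}{6 N}$ ($Z{\left(N \right)} = \frac{1}{3 \cdot 2 N} = \frac{\frac{1}{2} \frac{1}{N}}{3} = \frac{1}{6 N}$)
$\left(-1 + 7 \left(-2\right)\right) \left(I + Z{\left(-7 \right)}\right) = \left(-1 + 7 \left(-2\right)\right) \left(4 i \sqrt{5} + \frac{1}{6 \left(-7\right)}\right) = \left(-1 - 14\right) \left(4 i \sqrt{5} + \frac{1}{6} \left(- \frac{1}{7}\right)\right) = - 15 \left(4 i \sqrt{5} - \frac{1}{42}\right) = - 15 \left(- \frac{1}{42} + 4 i \sqrt{5}\right) = \frac{5}{14} - 60 i \sqrt{5}$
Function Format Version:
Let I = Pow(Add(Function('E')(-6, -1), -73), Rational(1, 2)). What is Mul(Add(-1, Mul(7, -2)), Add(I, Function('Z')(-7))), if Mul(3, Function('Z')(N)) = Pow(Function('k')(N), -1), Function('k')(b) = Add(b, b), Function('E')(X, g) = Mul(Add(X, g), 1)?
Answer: Add(Rational(5, 14), Mul(-60, I, Pow(5, Rational(1, 2)))) ≈ Add(0.35714, Mul(-134.16, I))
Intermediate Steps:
Function('E')(X, g) = Add(X, g)
I = Mul(4, I, Pow(5, Rational(1, 2))) (I = Pow(Add(Add(-6, -1), -73), Rational(1, 2)) = Pow(Add(-7, -73), Rational(1, 2)) = Pow(-80, Rational(1, 2)) = Mul(4, I, Pow(5, Rational(1, 2))) ≈ Mul(8.9443, I))
Function('k')(b) = Mul(2, b)
Function('Z')(N) = Mul(Rational(1, 6), Pow(N, -1)) (Function('Z')(N) = Mul(Rational(1, 3), Pow(Mul(2, N), -1)) = Mul(Rational(1, 3), Mul(Rational(1, 2), Pow(N, -1))) = Mul(Rational(1, 6), Pow(N, -1)))
Mul(Add(-1, Mul(7, -2)), Add(I, Function('Z')(-7))) = Mul(Add(-1, Mul(7, -2)), Add(Mul(4, I, Pow(5, Rational(1, 2))), Mul(Rational(1, 6), Pow(-7, -1)))) = Mul(Add(-1, -14), Add(Mul(4, I, Pow(5, Rational(1, 2))), Mul(Rational(1, 6), Rational(-1, 7)))) = Mul(-15, Add(Mul(4, I, Pow(5, Rational(1, 2))), Rational(-1, 42))) = Mul(-15, Add(Rational(-1, 42), Mul(4, I, Pow(5, Rational(1, 2))))) = Add(Rational(5, 14), Mul(-60, I, Pow(5, Rational(1, 2))))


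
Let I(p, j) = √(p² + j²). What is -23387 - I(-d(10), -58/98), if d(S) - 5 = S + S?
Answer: -23387 - √1501466/49 ≈ -23412.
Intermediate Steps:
d(S) = 5 + 2*S (d(S) = 5 + (S + S) = 5 + 2*S)
I(p, j) = √(j² + p²)
-23387 - I(-d(10), -58/98) = -23387 - √((-58/98)² + (-(5 + 2*10))²) = -23387 - √((-58*1/98)² + (-(5 + 20))²) = -23387 - √((-29/49)² + (-1*25)²) = -23387 - √(841/2401 + (-25)²) = -23387 - √(841/2401 + 625) = -23387 - √(1501466/2401) = -23387 - √1501466/49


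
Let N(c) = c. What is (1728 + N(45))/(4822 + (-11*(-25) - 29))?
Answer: 1773/5068 ≈ 0.34984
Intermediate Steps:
(1728 + N(45))/(4822 + (-11*(-25) - 29)) = (1728 + 45)/(4822 + (-11*(-25) - 29)) = 1773/(4822 + (275 - 29)) = 1773/(4822 + 246) = 1773/5068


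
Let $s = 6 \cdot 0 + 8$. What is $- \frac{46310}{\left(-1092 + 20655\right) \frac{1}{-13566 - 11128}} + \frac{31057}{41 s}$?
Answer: $\frac{375701526011}{6416664} \approx 58551.0$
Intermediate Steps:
$s = 8$ ($s = 0 + 8 = 8$)
$- \frac{46310}{\left(-1092 + 20655\right) \frac{1}{-13566 - 11128}} + \frac{31057}{41 s} = - \frac{46310}{\left(-1092 + 20655\right) \frac{1}{-13566 - 11128}} + \frac{31057}{41 \cdot 8} = - \frac{46310}{19563 \frac{1}{-24694}} + \frac{31057}{328} = - \frac{46310}{19563 \left(- \frac{1}{24694}\right)} + 31057 \cdot \frac{1}{328} = - \frac{46310}{- \frac{19563}{24694}} + \frac{31057}{328} = \left(-46310\right) \left(- \frac{24694}{19563}\right) + \frac{31057}{328} = \frac{1143579140}{19563} + \frac{31057}{328} = \frac{375701526011}{6416664}$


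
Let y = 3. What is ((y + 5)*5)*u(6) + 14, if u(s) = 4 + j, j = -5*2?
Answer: -226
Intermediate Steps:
j = -10
u(s) = -6 (u(s) = 4 - 10 = -6)
((y + 5)*5)*u(6) + 14 = ((3 + 5)*5)*(-6) + 14 = (8*5)*(-6) + 14 = 40*(-6) + 14 = -240 + 14 = -226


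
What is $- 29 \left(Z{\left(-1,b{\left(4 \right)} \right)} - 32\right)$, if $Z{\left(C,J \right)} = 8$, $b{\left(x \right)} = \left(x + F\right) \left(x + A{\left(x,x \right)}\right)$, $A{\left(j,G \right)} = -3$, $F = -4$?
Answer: $696$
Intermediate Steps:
$b{\left(x \right)} = \left(-4 + x\right) \left(-3 + x\right)$ ($b{\left(x \right)} = \left(x - 4\right) \left(x - 3\right) = \left(-4 + x\right) \left(-3 + x\right)$)
$- 29 \left(Z{\left(-1,b{\left(4 \right)} \right)} - 32\right) = - 29 \left(8 - 32\right) = \left(-29\right) \left(-24\right) = 696$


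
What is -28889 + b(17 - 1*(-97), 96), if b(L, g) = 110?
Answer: -28779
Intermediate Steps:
-28889 + b(17 - 1*(-97), 96) = -28889 + 110 = -28779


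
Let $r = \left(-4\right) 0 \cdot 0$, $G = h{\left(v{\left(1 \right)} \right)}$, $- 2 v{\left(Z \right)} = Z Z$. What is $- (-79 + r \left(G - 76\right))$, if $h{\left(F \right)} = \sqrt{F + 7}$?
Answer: $79$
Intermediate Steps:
$v{\left(Z \right)} = - \frac{Z^{2}}{2}$ ($v{\left(Z \right)} = - \frac{Z Z}{2} = - \frac{Z^{2}}{2}$)
$h{\left(F \right)} = \sqrt{7 + F}$
$G = \frac{\sqrt{26}}{2}$ ($G = \sqrt{7 - \frac{1^{2}}{2}} = \sqrt{7 - \frac{1}{2}} = \sqrt{\frac{13}{2}} = \frac{\sqrt{26}}{2} \approx 2.5495$)
$r = 0$ ($r = 0 \cdot 0 = 0$)
$- (-79 + r \left(G - 76\right)) = - (-79 + 0 \left(\frac{\sqrt{26}}{2} - 76\right)) = - (-79 + 0 \left(-76 + \frac{\sqrt{26}}{2}\right)) = - (-79 + 0) = \left(-1\right) \left(-79\right) = 79$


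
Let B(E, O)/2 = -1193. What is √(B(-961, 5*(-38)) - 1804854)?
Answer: 2*I*√451810 ≈ 1344.3*I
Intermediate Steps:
B(E, O) = -2386 (B(E, O) = 2*(-1193) = -2386)
√(B(-961, 5*(-38)) - 1804854) = √(-2386 - 1804854) = √(-1807240) = 2*I*√451810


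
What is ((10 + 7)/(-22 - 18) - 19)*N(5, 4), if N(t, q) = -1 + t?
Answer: -777/10 ≈ -77.700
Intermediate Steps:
((10 + 7)/(-22 - 18) - 19)*N(5, 4) = ((10 + 7)/(-22 - 18) - 19)*(-1 + 5) = (17/(-40) - 19)*4 = (17*(-1/40) - 19)*4 = (-17/40 - 19)*4 = -777/40*4 = -777/10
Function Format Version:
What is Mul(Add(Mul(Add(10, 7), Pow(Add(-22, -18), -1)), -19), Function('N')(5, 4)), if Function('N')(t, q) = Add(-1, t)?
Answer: Rational(-777, 10) ≈ -77.700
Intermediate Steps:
Mul(Add(Mul(Add(10, 7), Pow(Add(-22, -18), -1)), -19), Function('N')(5, 4)) = Mul(Add(Mul(Add(10, 7), Pow(Add(-22, -18), -1)), -19), Add(-1, 5)) = Mul(Add(Mul(17, Pow(-40, -1)), -19), 4) = Mul(Add(Mul(17, Rational(-1, 40)), -19), 4) = Mul(Add(Rational(-17, 40), -19), 4) = Mul(Rational(-777, 40), 4) = Rational(-777, 10)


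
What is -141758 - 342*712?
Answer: -385262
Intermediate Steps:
-141758 - 342*712 = -141758 - 1*243504 = -141758 - 243504 = -385262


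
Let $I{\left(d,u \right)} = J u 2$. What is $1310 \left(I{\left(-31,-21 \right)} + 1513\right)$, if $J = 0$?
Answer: $1982030$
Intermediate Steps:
$I{\left(d,u \right)} = 0$ ($I{\left(d,u \right)} = 0 u 2 = 0 \cdot 2 = 0$)
$1310 \left(I{\left(-31,-21 \right)} + 1513\right) = 1310 \left(0 + 1513\right) = 1310 \cdot 1513 = 1982030$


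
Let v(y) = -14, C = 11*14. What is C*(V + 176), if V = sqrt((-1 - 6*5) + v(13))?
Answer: 27104 + 462*I*sqrt(5) ≈ 27104.0 + 1033.1*I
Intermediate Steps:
C = 154
V = 3*I*sqrt(5) (V = sqrt((-1 - 6*5) - 14) = sqrt((-1 - 30) - 14) = sqrt(-31 - 14) = sqrt(-45) = 3*I*sqrt(5) ≈ 6.7082*I)
C*(V + 176) = 154*(3*I*sqrt(5) + 176) = 154*(176 + 3*I*sqrt(5)) = 27104 + 462*I*sqrt(5)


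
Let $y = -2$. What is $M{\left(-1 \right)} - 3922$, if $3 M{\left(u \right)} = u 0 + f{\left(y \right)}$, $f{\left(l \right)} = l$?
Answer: $- \frac{11768}{3} \approx -3922.7$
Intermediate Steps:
$M{\left(u \right)} = - \frac{2}{3}$ ($M{\left(u \right)} = \frac{u 0 - 2}{3} = \frac{0 - 2}{3} = \frac{1}{3} \left(-2\right) = - \frac{2}{3}$)
$M{\left(-1 \right)} - 3922 = - \frac{2}{3} - 3922 = - \frac{11768}{3}$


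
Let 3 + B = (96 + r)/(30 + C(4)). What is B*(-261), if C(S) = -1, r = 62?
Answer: -639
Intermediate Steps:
B = 71/29 (B = -3 + (96 + 62)/(30 - 1) = -3 + 158/29 = 71/29 ≈ 2.4483)
B*(-261) = (71/29)*(-261) = -639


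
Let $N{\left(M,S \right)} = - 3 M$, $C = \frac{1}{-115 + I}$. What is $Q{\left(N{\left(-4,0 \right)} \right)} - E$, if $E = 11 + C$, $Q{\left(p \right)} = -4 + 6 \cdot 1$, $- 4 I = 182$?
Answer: $- \frac{2887}{321} \approx -8.9938$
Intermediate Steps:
$I = - \frac{91}{2}$ ($I = \left(- \frac{1}{4}\right) 182 = - \frac{91}{2} \approx -45.5$)
$C = - \frac{2}{321}$ ($C = \frac{1}{-115 - \frac{91}{2}} = \frac{1}{- \frac{321}{2}} = - \frac{2}{321} \approx -0.0062305$)
$Q{\left(p \right)} = 2$ ($Q{\left(p \right)} = -4 + 6 = 2$)
$E = \frac{3529}{321}$ ($E = 11 - \frac{2}{321} = \frac{3529}{321} \approx 10.994$)
$Q{\left(N{\left(-4,0 \right)} \right)} - E = 2 - \frac{3529}{321} = - \frac{2887}{321}$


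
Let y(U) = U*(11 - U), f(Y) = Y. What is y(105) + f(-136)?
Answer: -10006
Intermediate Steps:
y(105) + f(-136) = 105*(11 - 1*105) - 136 = 105*(11 - 105) - 136 = 105*(-94) - 136 = -9870 - 136 = -10006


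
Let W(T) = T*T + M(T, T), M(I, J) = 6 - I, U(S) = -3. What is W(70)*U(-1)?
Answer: -14508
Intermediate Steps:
W(T) = 6 + T² - T (W(T) = T*T + (6 - T) = T² + (6 - T) = 6 + T² - T)
W(70)*U(-1) = (6 + 70² - 1*70)*(-3) = (6 + 4900 - 70)*(-3) = 4836*(-3) = -14508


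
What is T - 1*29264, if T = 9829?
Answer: -19435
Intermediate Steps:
T - 1*29264 = 9829 - 1*29264 = 9829 - 29264 = -19435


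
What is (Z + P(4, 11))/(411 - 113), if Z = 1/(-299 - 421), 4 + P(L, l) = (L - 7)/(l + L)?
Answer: -605/42912 ≈ -0.014099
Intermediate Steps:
P(L, l) = -4 + (-7 + L)/(L + l) (P(L, l) = -4 + (L - 7)/(l + L) = -4 + (-7 + L)/(L + l))
Z = -1/720 (Z = 1/(-720) = -1/720 ≈ -0.0013889)
(Z + P(4, 11))/(411 - 113) = (-1/720 + (-7 - 4*11 - 3*4)/(4 + 11))/(411 - 113) = (-1/720 + (-7 - 44 - 12)/15)/298 = (-1/720 + (1/15)*(-63))*(1/298) = (-1/720 - 21/5)*(1/298) = -605/144*1/298 = -605/42912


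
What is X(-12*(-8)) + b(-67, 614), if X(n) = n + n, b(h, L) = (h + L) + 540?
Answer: 1279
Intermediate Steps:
b(h, L) = 540 + L + h (b(h, L) = (L + h) + 540 = 540 + L + h)
X(n) = 2*n
X(-12*(-8)) + b(-67, 614) = 2*(-12*(-8)) + (540 + 614 - 67) = 2*96 + 1087 = 192 + 1087 = 1279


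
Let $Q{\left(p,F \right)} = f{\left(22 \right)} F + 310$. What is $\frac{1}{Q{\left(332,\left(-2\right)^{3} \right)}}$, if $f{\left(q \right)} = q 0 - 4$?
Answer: $\frac{1}{342} \approx 0.002924$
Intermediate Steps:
$f{\left(q \right)} = -4$ ($f{\left(q \right)} = 0 - 4 = -4$)
$Q{\left(p,F \right)} = 310 - 4 F$ ($Q{\left(p,F \right)} = - 4 F + 310 = 310 - 4 F$)
$\frac{1}{Q{\left(332,\left(-2\right)^{3} \right)}} = \frac{1}{310 - 4 \left(-2\right)^{3}} = \frac{1}{310 - -32} = \frac{1}{310 + 32} = \frac{1}{342}$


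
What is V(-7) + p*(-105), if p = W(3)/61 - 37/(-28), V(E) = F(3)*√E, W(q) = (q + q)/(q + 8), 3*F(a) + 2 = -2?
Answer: -374925/2684 - 4*I*√7/3 ≈ -139.69 - 3.5277*I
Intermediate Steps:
F(a) = -4/3 (F(a) = -⅔ + (⅓)*(-2) = -⅔ - ⅔ = -4/3)
W(q) = 2*q/(8 + q) (W(q) = (2*q)/(8 + q) = 2*q/(8 + q))
V(E) = -4*√E/3
p = 24995/18788 (p = (2*3/(8 + 3))/61 - 37/(-28) = (2*3/11)*(1/61) - 37*(-1/28) = (2*3*(1/11))*(1/61) + 37/28 = (6/11)*(1/61) + 37/28 = 6/671 + 37/28 = 24995/18788 ≈ 1.3304)
V(-7) + p*(-105) = -4*I*√7/3 + (24995/18788)*(-105) = -4*I*√7/3 - 374925/2684 = -374925/2684 - 4*I*√7/3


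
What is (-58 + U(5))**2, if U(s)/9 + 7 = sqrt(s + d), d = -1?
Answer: 10609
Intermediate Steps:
U(s) = -63 + 9*sqrt(-1 + s) (U(s) = -63 + 9*sqrt(s - 1) = -63 + 9*sqrt(-1 + s))
(-58 + U(5))**2 = (-58 + (-63 + 9*sqrt(-1 + 5)))**2 = (-58 + (-63 + 9*sqrt(4)))**2 = (-58 + (-63 + 9*2))**2 = (-58 + (-63 + 18))**2 = (-58 - 45)**2 = (-103)**2 = 10609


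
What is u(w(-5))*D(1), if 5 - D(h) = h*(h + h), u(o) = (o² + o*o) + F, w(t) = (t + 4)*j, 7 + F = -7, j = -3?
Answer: 12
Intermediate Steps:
F = -14 (F = -7 - 7 = -14)
w(t) = -12 - 3*t (w(t) = (t + 4)*(-3) = (4 + t)*(-3) = -12 - 3*t)
u(o) = -14 + 2*o² (u(o) = (o² + o*o) - 14 = (o² + o²) - 14 = 2*o² - 14 = -14 + 2*o²)
D(h) = 5 - 2*h² (D(h) = 5 - h*(h + h) = 5 - h*2*h = 5 - 2*h²)
u(w(-5))*D(1) = (-14 + 2*(-12 - 3*(-5))²)*(5 - 2*1²) = (-14 + 2*(-12 + 15)²)*(5 - 2*1) = (-14 + 2*3²)*(5 - 2) = (-14 + 2*9)*3 = (-14 + 18)*3 = 4*3 = 12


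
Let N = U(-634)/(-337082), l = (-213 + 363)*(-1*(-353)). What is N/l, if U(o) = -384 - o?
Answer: -5/356969838 ≈ -1.4007e-8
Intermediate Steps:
l = 52950 (l = 150*353 = 52950)
N = -125/168541 (N = (-384 - 1*(-634))/(-337082) = (-384 + 634)*(-1/337082) = 250*(-1/337082) = -125/168541 ≈ -0.00074166)
N/l = -125/168541/52950 = -125/168541*1/52950 = -5/356969838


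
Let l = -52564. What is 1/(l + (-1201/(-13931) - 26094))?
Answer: -13931/1095783397 ≈ -1.2713e-5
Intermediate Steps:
1/(l + (-1201/(-13931) - 26094)) = 1/(-52564 + (-1201/(-13931) - 26094)) = 1/(-52564 + (-1201*(-1/13931) - 26094)) = 1/(-52564 + (1201/13931 - 26094)) = 1/(-52564 - 363514313/13931) = 1/(-1095783397/13931) = -13931/1095783397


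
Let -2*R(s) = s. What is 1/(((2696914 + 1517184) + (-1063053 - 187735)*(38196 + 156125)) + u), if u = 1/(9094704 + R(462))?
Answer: -9094473/2210413125495982049 ≈ -4.1144e-12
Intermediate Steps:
R(s) = -s/2
u = 1/9094473 (u = 1/(9094704 - ½*462) = 1/(9094704 - 231) = 1/9094473 ≈ 1.0996e-7)
1/(((2696914 + 1517184) + (-1063053 - 187735)*(38196 + 156125)) + u) = 1/(((2696914 + 1517184) + (-1063053 - 187735)*(38196 + 156125)) + 1/9094473) = 1/((4214098 - 1250788*194321) + 1/9094473) = 1/((4214098 - 243054374948) + 1/9094473) = 1/(-243050160850 + 1/9094473) = 1/(-2210413125495982049/9094473) = -9094473/2210413125495982049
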